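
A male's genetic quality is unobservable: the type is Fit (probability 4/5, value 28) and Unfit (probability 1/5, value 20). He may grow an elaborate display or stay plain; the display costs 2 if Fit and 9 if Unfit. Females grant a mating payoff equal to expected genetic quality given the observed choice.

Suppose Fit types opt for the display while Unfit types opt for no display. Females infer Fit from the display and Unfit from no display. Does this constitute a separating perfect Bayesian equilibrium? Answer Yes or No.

Yes

Under these beliefs, the display earns mating payoff 28 and no display earns mating payoff 20.
Fit: the display nets 28 − 2 = 26; no display nets 20. Fit prefers the display.
Unfit: the display nets 28 − 9 = 19; no display nets 20. Unfit prefers no display.
Neither type deviates, so the separating profile is an equilibrium.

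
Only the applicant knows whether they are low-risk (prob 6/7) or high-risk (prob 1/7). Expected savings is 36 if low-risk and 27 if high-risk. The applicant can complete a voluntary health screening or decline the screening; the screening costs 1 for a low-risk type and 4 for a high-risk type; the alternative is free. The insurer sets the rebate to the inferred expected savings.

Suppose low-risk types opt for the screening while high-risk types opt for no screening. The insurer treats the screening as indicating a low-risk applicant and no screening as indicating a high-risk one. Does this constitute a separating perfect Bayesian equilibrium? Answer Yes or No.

No

Under these beliefs, the screening earns rebate 36 and no screening earns rebate 27.
low-risk: the screening nets 36 − 1 = 35; no screening nets 27. low-risk prefers the screening.
high-risk: the screening nets 36 − 4 = 32; no screening nets 27. high-risk would deviate to the screening.
high-risk has a profitable deviation, so the profile is not an equilibrium.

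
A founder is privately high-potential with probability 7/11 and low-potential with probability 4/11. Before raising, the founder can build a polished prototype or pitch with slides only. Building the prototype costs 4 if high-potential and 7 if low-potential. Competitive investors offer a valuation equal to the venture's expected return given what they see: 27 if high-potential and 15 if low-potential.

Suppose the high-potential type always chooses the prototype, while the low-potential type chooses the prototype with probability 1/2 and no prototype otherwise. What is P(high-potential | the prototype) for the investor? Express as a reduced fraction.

7/9

P(the prototype) = (7/11)·1 + (4/11)·(1/2) = 9/11.
By Bayes' rule, P(high-potential | the prototype) = (7/11) / (9/11) = 7/9.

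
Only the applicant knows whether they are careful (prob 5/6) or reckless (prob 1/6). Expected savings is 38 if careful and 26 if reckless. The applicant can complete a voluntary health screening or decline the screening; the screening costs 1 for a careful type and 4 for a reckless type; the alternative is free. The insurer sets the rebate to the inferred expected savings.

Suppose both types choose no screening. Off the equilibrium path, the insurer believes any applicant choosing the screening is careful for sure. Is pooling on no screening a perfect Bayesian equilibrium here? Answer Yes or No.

On path, the insurer holds the prior and pays 5/6·38 + 1/6·26 = 36. Off path (the screening), believing careful, it pays 38.
careful: no screening nets 36; the screening nets 38 − 1 = 37. careful would deviate.
reckless: no screening nets 36; the screening nets 38 − 4 = 34. reckless stays.
A type deviates, so pooling fails.

No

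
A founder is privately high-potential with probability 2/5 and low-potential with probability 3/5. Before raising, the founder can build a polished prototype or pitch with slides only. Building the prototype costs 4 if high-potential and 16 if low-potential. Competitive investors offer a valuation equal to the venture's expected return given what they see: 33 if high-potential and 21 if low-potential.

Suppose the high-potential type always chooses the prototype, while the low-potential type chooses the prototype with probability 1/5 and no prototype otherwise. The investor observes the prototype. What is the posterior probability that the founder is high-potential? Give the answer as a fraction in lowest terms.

P(the prototype) = (2/5)·1 + (3/5)·(1/5) = 13/25.
By Bayes' rule, P(high-potential | the prototype) = (2/5) / (13/25) = 10/13.

10/13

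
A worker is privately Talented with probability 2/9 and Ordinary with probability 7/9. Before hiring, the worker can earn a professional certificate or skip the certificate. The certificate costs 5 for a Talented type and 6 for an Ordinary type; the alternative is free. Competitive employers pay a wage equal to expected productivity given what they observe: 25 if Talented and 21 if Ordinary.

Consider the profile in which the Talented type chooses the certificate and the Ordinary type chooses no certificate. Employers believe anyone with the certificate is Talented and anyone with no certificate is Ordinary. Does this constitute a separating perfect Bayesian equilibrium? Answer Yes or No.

No

Under these beliefs, the certificate earns wage 25 and no certificate earns wage 21.
Talented: the certificate nets 25 − 5 = 20; no certificate nets 21. Talented would deviate to no certificate.
Ordinary: the certificate nets 25 − 6 = 19; no certificate nets 21. Ordinary prefers no certificate.
Talented has a profitable deviation, so the profile is not an equilibrium.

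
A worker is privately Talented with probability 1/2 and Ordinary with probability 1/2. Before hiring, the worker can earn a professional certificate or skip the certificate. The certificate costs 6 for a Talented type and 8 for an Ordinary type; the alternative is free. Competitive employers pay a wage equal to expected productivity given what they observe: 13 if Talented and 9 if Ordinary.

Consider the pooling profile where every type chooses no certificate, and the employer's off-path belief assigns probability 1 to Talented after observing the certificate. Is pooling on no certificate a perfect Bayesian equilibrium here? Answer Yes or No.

On path, the employer holds the prior and pays 1/2·13 + 1/2·9 = 11. Off path (the certificate), believing Talented, it pays 13.
Talented: no certificate nets 11; the certificate nets 13 − 6 = 7. Talented stays.
Ordinary: no certificate nets 11; the certificate nets 13 − 8 = 5. Ordinary stays.
No type deviates, so pooling is sustained.

Yes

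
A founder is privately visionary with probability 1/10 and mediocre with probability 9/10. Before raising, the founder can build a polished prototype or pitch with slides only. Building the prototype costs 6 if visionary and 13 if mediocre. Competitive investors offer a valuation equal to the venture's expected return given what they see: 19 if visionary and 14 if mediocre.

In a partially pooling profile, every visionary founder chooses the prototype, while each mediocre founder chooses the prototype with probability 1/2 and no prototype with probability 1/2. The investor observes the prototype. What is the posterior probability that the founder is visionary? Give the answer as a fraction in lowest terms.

2/11

P(the prototype) = (1/10)·1 + (9/10)·(1/2) = 11/20.
By Bayes' rule, P(visionary | the prototype) = (1/10) / (11/20) = 2/11.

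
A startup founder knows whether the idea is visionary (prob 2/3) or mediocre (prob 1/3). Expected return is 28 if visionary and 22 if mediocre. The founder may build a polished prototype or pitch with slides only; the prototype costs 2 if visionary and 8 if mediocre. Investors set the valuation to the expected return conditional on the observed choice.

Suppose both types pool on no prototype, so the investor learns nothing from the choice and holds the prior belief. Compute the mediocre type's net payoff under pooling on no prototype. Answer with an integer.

26

Pooled valuation = 2/3·28 + 1/3·22 = 26.
mediocre pays no cost for no prototype, so net payoff = 26.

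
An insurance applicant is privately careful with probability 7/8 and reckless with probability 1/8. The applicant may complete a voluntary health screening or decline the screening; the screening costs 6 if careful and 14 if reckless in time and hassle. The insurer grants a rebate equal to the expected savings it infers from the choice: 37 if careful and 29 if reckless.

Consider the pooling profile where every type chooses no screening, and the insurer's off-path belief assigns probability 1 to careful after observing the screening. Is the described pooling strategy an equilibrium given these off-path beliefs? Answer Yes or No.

Yes

On path, the insurer holds the prior and pays 7/8·37 + 1/8·29 = 36. Off path (the screening), believing careful, it pays 37.
careful: no screening nets 36; the screening nets 37 − 6 = 31. careful stays.
reckless: no screening nets 36; the screening nets 37 − 14 = 23. reckless stays.
No type deviates, so pooling is sustained.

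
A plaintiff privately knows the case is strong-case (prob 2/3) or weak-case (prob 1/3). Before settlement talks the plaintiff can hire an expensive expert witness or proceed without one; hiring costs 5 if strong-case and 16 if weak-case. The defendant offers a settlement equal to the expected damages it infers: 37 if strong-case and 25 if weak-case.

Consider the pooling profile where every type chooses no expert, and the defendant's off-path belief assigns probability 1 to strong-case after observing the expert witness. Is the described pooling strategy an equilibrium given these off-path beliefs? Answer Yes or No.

Yes

On path, the defendant holds the prior and pays 2/3·37 + 1/3·25 = 33. Off path (the expert witness), believing strong-case, it pays 37.
strong-case: no expert nets 33; the expert witness nets 37 − 5 = 32. strong-case stays.
weak-case: no expert nets 33; the expert witness nets 37 − 16 = 21. weak-case stays.
No type deviates, so pooling is sustained.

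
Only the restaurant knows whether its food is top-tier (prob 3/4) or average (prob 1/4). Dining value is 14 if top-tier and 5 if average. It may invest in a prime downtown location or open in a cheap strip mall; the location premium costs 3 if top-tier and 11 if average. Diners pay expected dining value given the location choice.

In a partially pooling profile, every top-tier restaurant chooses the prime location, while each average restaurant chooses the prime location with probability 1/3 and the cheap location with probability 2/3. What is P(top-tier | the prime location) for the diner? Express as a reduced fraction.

P(the prime location) = (3/4)·1 + (1/4)·(1/3) = 5/6.
By Bayes' rule, P(top-tier | the prime location) = (3/4) / (5/6) = 9/10.

9/10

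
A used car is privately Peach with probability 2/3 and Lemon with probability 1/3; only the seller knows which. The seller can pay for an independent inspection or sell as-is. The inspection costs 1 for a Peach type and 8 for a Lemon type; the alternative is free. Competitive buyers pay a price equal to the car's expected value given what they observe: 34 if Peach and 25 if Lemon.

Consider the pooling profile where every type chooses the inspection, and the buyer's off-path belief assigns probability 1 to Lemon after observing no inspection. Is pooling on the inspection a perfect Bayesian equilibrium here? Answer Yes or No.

No

On path, the buyer holds the prior and pays 2/3·34 + 1/3·25 = 31. Off path (no inspection), believing Lemon, it pays 25.
Peach: the inspection nets 31 − 1 = 30; no inspection nets 25. Peach stays.
Lemon: the inspection nets 31 − 8 = 23; no inspection nets 25. Lemon would deviate.
A type deviates, so pooling fails.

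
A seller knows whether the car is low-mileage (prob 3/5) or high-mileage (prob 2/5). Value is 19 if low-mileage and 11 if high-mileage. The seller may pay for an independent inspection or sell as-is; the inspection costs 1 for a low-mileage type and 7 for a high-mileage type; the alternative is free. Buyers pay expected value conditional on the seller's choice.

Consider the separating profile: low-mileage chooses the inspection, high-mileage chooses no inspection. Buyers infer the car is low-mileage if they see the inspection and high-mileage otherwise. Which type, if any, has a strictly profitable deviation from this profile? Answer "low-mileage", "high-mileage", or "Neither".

high-mileage

The inspection pays 19; no inspection pays 11.
low-mileage: assigned the inspection, nets 19 − 1 = 18; deviating to no inspection nets 11.
high-mileage: assigned no inspection, nets 11; deviating to the inspection nets 19 − 7 = 12.
The high-mileage type gains 1 by deviating.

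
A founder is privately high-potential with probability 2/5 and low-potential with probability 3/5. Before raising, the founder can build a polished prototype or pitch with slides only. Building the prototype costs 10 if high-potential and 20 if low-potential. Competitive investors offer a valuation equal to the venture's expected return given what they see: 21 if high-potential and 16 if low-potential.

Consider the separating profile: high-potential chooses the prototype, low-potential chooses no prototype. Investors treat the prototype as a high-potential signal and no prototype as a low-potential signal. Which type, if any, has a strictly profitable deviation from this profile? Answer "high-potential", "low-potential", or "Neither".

high-potential

The prototype pays 21; no prototype pays 16.
high-potential: assigned the prototype, nets 21 − 10 = 11; deviating to no prototype nets 16.
low-potential: assigned no prototype, nets 16; deviating to the prototype nets 21 − 20 = 1.
The high-potential type gains 5 by deviating.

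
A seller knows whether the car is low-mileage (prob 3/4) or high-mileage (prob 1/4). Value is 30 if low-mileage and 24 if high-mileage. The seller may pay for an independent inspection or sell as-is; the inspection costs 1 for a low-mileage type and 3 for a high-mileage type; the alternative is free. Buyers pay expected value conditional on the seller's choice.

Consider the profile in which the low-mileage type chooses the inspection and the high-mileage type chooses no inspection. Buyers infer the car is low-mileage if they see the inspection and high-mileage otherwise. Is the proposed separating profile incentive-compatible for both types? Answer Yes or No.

Under these beliefs, the inspection earns price 30 and no inspection earns price 24.
low-mileage: the inspection nets 30 − 1 = 29; no inspection nets 24. low-mileage prefers the inspection.
high-mileage: the inspection nets 30 − 3 = 27; no inspection nets 24. high-mileage would deviate to the inspection.
high-mileage has a profitable deviation, so the profile is not an equilibrium.

No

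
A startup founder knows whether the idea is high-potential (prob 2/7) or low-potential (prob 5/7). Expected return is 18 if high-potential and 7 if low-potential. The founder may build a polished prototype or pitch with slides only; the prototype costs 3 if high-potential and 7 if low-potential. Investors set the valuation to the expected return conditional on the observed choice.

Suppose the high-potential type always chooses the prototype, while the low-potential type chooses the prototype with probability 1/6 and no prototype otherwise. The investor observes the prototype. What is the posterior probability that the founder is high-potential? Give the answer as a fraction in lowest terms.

12/17

P(the prototype) = (2/7)·1 + (5/7)·(1/6) = 17/42.
By Bayes' rule, P(high-potential | the prototype) = (2/7) / (17/42) = 12/17.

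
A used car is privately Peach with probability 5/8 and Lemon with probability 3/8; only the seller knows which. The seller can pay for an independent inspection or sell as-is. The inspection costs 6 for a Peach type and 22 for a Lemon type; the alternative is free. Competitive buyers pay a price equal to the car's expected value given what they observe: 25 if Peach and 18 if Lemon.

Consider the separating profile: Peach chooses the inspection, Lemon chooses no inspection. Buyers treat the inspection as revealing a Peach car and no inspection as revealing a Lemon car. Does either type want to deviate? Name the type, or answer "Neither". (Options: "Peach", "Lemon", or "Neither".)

The inspection pays 25; no inspection pays 18.
Peach: assigned the inspection, nets 25 − 6 = 19; deviating to no inspection nets 18.
Lemon: assigned no inspection, nets 18; deviating to the inspection nets 25 − 22 = 3.
Both types strictly prefer their assigned action; no profitable deviation.

Neither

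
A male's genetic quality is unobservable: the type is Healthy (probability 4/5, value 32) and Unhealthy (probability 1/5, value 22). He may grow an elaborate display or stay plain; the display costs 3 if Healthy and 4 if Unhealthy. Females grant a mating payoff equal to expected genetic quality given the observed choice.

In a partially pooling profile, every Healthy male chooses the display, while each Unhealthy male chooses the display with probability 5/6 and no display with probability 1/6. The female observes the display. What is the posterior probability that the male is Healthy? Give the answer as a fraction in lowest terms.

24/29

P(the display) = (4/5)·1 + (1/5)·(5/6) = 29/30.
By Bayes' rule, P(Healthy | the display) = (4/5) / (29/30) = 24/29.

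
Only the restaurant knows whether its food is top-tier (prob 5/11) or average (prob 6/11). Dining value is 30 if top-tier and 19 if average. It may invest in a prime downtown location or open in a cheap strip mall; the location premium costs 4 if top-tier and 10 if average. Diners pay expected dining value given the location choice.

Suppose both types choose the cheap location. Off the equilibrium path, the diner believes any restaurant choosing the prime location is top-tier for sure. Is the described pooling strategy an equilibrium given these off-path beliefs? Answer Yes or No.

On path, the diner holds the prior and pays 5/11·30 + 6/11·19 = 24. Off path (the prime location), believing top-tier, it pays 30.
top-tier: the cheap location nets 24; the prime location nets 30 − 4 = 26. top-tier would deviate.
average: the cheap location nets 24; the prime location nets 30 − 10 = 20. average stays.
A type deviates, so pooling fails.

No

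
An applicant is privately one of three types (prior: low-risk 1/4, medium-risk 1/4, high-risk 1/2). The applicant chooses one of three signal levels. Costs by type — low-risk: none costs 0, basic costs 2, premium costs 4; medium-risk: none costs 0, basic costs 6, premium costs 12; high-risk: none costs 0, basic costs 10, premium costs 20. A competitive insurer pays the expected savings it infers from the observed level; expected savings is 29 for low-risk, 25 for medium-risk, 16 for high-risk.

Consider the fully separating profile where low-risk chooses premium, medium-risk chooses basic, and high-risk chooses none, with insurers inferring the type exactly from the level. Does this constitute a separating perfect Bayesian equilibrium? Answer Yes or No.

Separating rebates: premium → 29, basic → 25, none → 16.
low-risk (assigned premium): none: 16 − 0 = 16; basic: 25 − 2 = 23; premium: 29 − 4 = 25. low-risk stays.
medium-risk (assigned basic): none: 16 − 0 = 16; basic: 25 − 6 = 19; premium: 29 − 12 = 17. medium-risk stays.
high-risk (assigned none): none: 16 − 0 = 16; basic: 25 − 10 = 15; premium: 29 − 20 = 9. high-risk stays.
Every type prefers its assigned level; separation holds.

Yes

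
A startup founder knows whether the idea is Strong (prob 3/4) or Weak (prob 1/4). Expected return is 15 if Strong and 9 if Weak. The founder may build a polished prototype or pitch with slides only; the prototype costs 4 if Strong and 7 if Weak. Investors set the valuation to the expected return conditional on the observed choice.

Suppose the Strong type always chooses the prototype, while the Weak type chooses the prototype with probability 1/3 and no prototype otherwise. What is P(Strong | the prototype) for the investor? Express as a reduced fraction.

9/10

P(the prototype) = (3/4)·1 + (1/4)·(1/3) = 5/6.
By Bayes' rule, P(Strong | the prototype) = (3/4) / (5/6) = 9/10.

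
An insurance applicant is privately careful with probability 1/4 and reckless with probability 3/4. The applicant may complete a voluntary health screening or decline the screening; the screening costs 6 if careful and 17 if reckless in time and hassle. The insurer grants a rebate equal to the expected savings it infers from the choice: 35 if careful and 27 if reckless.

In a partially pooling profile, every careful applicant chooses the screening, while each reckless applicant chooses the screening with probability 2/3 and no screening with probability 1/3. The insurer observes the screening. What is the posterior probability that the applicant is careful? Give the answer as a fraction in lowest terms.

P(the screening) = (1/4)·1 + (3/4)·(2/3) = 3/4.
By Bayes' rule, P(careful | the screening) = (1/4) / (3/4) = 1/3.

1/3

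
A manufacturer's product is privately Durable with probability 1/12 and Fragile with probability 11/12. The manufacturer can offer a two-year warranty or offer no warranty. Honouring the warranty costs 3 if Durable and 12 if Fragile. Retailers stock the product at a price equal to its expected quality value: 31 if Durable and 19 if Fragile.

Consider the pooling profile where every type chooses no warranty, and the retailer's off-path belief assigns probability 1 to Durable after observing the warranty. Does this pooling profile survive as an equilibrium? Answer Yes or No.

No

On path, the retailer holds the prior and pays 1/12·31 + 11/12·19 = 20. Off path (the warranty), believing Durable, it pays 31.
Durable: no warranty nets 20; the warranty nets 31 − 3 = 28. Durable would deviate.
Fragile: no warranty nets 20; the warranty nets 31 − 12 = 19. Fragile stays.
A type deviates, so pooling fails.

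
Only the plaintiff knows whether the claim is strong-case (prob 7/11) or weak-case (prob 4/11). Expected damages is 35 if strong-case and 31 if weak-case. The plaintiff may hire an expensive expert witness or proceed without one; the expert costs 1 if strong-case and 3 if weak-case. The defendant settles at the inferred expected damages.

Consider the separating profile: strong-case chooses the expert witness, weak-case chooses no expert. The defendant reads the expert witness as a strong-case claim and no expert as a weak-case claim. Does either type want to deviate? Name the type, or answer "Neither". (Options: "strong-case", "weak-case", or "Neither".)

The expert witness pays 35; no expert pays 31.
strong-case: assigned the expert witness, nets 35 − 1 = 34; deviating to no expert nets 31.
weak-case: assigned no expert, nets 31; deviating to the expert witness nets 35 − 3 = 32.
The weak-case type gains 1 by deviating.

weak-case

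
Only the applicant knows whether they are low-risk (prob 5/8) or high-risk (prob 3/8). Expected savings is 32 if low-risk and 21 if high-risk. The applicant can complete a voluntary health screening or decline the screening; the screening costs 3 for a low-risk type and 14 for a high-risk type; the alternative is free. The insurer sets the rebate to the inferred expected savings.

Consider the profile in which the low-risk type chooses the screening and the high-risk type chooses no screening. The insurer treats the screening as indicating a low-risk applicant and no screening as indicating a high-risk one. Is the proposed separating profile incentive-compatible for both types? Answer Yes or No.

Yes

Under these beliefs, the screening earns rebate 32 and no screening earns rebate 21.
low-risk: the screening nets 32 − 3 = 29; no screening nets 21. low-risk prefers the screening.
high-risk: the screening nets 32 − 14 = 18; no screening nets 21. high-risk prefers no screening.
Neither type deviates, so the separating profile is an equilibrium.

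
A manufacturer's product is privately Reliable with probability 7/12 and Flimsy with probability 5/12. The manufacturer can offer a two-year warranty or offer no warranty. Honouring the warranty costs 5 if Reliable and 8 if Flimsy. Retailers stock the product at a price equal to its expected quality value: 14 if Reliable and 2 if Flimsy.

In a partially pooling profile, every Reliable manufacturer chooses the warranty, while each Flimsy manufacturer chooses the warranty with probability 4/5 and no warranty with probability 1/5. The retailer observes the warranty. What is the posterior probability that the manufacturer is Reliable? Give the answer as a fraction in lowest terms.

P(the warranty) = (7/12)·1 + (5/12)·(4/5) = 11/12.
By Bayes' rule, P(Reliable | the warranty) = (7/12) / (11/12) = 7/11.

7/11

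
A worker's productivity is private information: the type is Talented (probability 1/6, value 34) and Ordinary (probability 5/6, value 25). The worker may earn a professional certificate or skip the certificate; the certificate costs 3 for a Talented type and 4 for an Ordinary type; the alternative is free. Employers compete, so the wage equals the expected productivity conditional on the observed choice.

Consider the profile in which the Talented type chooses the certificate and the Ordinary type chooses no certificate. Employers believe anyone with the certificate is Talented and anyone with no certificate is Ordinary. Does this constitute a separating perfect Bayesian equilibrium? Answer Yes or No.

Under these beliefs, the certificate earns wage 34 and no certificate earns wage 25.
Talented: the certificate nets 34 − 3 = 31; no certificate nets 25. Talented prefers the certificate.
Ordinary: the certificate nets 34 − 4 = 30; no certificate nets 25. Ordinary would deviate to the certificate.
Ordinary has a profitable deviation, so the profile is not an equilibrium.

No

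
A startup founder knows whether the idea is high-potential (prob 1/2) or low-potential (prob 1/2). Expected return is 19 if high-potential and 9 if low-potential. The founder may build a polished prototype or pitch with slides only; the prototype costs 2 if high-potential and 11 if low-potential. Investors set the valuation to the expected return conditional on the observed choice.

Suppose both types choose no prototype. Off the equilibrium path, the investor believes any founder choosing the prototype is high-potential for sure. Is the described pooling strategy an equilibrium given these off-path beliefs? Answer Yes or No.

On path, the investor holds the prior and pays 1/2·19 + 1/2·9 = 14. Off path (the prototype), believing high-potential, it pays 19.
high-potential: no prototype nets 14; the prototype nets 19 − 2 = 17. high-potential would deviate.
low-potential: no prototype nets 14; the prototype nets 19 − 11 = 8. low-potential stays.
A type deviates, so pooling fails.

No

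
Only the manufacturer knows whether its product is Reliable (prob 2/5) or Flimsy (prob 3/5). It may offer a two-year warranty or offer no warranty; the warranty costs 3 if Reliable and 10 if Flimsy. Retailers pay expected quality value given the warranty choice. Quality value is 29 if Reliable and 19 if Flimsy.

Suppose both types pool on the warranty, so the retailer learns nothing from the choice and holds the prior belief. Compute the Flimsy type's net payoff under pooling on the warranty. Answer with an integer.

13

Pooled price = 2/5·29 + 3/5·19 = 23.
Flimsy pays cost 10 for the warranty, so net payoff = 23 − 10 = 13.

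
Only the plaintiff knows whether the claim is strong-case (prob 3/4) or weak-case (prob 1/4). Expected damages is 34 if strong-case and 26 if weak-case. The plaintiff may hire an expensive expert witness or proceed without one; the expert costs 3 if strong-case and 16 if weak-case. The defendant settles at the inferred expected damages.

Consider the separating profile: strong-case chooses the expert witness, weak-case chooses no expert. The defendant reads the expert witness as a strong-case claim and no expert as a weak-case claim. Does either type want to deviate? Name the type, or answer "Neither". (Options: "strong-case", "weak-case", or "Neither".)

Neither

The expert witness pays 34; no expert pays 26.
strong-case: assigned the expert witness, nets 34 − 3 = 31; deviating to no expert nets 26.
weak-case: assigned no expert, nets 26; deviating to the expert witness nets 34 − 16 = 18.
Both types strictly prefer their assigned action; no profitable deviation.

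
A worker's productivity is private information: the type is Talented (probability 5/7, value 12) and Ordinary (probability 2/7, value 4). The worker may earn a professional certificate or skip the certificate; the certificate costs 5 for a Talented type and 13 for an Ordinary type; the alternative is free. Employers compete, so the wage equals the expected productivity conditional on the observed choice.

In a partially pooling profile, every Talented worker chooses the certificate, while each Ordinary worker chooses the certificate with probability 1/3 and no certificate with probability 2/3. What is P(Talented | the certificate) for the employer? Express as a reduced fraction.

15/17

P(the certificate) = (5/7)·1 + (2/7)·(1/3) = 17/21.
By Bayes' rule, P(Talented | the certificate) = (5/7) / (17/21) = 15/17.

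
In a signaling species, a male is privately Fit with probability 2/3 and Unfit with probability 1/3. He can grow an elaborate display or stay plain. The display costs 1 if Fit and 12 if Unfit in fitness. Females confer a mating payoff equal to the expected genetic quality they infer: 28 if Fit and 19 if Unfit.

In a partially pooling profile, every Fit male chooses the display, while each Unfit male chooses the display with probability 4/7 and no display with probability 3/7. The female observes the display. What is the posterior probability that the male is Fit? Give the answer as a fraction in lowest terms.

P(the display) = (2/3)·1 + (1/3)·(4/7) = 6/7.
By Bayes' rule, P(Fit | the display) = (2/3) / (6/7) = 7/9.

7/9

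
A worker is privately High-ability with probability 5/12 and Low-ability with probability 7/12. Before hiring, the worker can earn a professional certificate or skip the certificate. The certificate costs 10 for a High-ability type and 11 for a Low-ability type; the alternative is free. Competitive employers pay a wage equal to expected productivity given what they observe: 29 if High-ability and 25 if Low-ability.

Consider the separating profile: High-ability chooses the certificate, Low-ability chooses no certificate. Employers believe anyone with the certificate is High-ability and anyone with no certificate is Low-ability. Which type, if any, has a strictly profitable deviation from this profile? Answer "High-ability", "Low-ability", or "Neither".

The certificate pays 29; no certificate pays 25.
High-ability: assigned the certificate, nets 29 − 10 = 19; deviating to no certificate nets 25.
Low-ability: assigned no certificate, nets 25; deviating to the certificate nets 29 − 11 = 18.
The High-ability type gains 6 by deviating.

High-ability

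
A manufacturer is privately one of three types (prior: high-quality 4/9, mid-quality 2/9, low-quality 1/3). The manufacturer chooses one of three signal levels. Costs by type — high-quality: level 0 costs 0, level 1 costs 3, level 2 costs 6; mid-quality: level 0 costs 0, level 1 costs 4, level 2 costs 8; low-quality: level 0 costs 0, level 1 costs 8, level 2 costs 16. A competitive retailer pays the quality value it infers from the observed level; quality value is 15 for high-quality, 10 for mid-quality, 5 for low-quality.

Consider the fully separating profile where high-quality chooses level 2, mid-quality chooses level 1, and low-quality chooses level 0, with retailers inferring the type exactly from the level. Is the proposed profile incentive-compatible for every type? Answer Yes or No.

Separating prices: level 2 → 15, level 1 → 10, level 0 → 5.
high-quality (assigned level 2): level 0: 5 − 0 = 5; level 1: 10 − 3 = 7; level 2: 15 − 6 = 9. high-quality stays.
mid-quality (assigned level 1): level 0: 5 − 0 = 5; level 1: 10 − 4 = 6; level 2: 15 − 8 = 7. mid-quality prefers level 2.
low-quality (assigned level 0): level 0: 5 − 0 = 5; level 1: 10 − 8 = 2; level 2: 15 − 16 = -1. low-quality stays.
At least one type deviates; the separating profile fails.

No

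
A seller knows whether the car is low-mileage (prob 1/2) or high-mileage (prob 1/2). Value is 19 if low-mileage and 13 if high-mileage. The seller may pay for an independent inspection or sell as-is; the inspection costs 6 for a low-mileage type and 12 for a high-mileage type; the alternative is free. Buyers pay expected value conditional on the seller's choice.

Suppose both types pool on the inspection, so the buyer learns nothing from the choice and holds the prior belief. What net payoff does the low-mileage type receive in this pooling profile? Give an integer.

10

Pooled price = 1/2·19 + 1/2·13 = 16.
low-mileage pays cost 6 for the inspection, so net payoff = 16 − 6 = 10.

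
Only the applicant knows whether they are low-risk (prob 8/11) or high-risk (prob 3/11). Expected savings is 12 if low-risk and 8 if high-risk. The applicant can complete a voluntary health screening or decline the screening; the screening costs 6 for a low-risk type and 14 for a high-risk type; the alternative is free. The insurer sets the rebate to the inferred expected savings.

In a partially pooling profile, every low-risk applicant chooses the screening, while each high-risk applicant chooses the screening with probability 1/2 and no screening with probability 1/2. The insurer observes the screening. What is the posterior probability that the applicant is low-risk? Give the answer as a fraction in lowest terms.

16/19

P(the screening) = (8/11)·1 + (3/11)·(1/2) = 19/22.
By Bayes' rule, P(low-risk | the screening) = (8/11) / (19/22) = 16/19.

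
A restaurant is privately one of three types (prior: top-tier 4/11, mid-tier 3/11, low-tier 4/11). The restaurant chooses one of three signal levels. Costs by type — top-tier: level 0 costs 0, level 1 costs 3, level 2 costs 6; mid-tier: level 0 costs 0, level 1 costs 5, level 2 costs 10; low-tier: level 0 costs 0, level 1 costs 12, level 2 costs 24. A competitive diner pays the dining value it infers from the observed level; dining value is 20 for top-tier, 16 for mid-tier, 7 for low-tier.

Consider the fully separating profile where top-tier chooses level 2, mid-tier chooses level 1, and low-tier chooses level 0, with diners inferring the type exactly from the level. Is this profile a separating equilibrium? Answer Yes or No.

Separating price premiums: level 2 → 20, level 1 → 16, level 0 → 7.
top-tier (assigned level 2): level 0: 7 − 0 = 7; level 1: 16 − 3 = 13; level 2: 20 − 6 = 14. top-tier stays.
mid-tier (assigned level 1): level 0: 7 − 0 = 7; level 1: 16 − 5 = 11; level 2: 20 − 10 = 10. mid-tier stays.
low-tier (assigned level 0): level 0: 7 − 0 = 7; level 1: 16 − 12 = 4; level 2: 20 − 24 = -4. low-tier stays.
Every type prefers its assigned level; separation holds.

Yes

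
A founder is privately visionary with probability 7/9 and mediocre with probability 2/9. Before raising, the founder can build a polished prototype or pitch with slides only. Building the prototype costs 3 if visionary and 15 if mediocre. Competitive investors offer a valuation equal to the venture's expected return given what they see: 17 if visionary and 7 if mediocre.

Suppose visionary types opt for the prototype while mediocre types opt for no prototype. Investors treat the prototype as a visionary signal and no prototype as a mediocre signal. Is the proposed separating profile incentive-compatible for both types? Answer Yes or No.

Under these beliefs, the prototype earns valuation 17 and no prototype earns valuation 7.
visionary: the prototype nets 17 − 3 = 14; no prototype nets 7. visionary prefers the prototype.
mediocre: the prototype nets 17 − 15 = 2; no prototype nets 7. mediocre prefers no prototype.
Neither type deviates, so the separating profile is an equilibrium.

Yes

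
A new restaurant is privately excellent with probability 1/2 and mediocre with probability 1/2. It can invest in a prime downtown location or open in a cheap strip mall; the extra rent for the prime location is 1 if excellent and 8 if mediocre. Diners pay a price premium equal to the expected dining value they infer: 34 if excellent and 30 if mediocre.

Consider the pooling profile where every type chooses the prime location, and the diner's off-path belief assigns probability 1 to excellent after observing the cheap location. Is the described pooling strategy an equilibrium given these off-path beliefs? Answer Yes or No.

No

On path, the diner holds the prior and pays 1/2·34 + 1/2·30 = 32. Off path (the cheap location), believing excellent, it pays 34.
excellent: the prime location nets 32 − 1 = 31; the cheap location nets 34. excellent would deviate.
mediocre: the prime location nets 32 − 8 = 24; the cheap location nets 34. mediocre would deviate.
A type deviates, so pooling fails.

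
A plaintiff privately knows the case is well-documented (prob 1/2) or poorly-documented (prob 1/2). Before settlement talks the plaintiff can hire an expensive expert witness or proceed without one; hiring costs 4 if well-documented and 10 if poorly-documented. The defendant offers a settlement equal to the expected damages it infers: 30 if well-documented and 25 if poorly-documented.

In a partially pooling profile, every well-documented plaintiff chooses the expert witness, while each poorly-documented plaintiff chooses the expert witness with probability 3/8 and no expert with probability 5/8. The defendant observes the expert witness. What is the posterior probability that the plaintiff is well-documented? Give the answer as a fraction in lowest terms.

P(the expert witness) = (1/2)·1 + (1/2)·(3/8) = 11/16.
By Bayes' rule, P(well-documented | the expert witness) = (1/2) / (11/16) = 8/11.

8/11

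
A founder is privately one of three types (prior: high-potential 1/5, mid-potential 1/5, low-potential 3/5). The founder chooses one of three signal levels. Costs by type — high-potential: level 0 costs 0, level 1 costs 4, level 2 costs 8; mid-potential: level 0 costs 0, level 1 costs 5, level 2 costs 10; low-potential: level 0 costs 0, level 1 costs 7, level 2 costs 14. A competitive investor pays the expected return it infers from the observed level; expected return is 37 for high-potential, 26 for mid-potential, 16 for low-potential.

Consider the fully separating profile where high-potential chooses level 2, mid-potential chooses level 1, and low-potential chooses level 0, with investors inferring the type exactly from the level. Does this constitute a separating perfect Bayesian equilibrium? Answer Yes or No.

No

Separating valuations: level 2 → 37, level 1 → 26, level 0 → 16.
high-potential (assigned level 2): level 0: 16 − 0 = 16; level 1: 26 − 4 = 22; level 2: 37 − 8 = 29. high-potential stays.
mid-potential (assigned level 1): level 0: 16 − 0 = 16; level 1: 26 − 5 = 21; level 2: 37 − 10 = 27. mid-potential prefers level 2.
low-potential (assigned level 0): level 0: 16 − 0 = 16; level 1: 26 − 7 = 19; level 2: 37 − 14 = 23. low-potential prefers level 2.
At least one type deviates; the separating profile fails.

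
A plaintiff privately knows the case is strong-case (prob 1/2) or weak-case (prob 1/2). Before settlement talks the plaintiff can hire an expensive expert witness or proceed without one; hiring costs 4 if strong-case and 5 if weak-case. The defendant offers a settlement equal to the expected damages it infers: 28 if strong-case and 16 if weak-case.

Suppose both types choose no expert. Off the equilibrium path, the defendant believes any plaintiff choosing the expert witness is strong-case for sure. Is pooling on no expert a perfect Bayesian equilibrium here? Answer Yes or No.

On path, the defendant holds the prior and pays 1/2·28 + 1/2·16 = 22. Off path (the expert witness), believing strong-case, it pays 28.
strong-case: no expert nets 22; the expert witness nets 28 − 4 = 24. strong-case would deviate.
weak-case: no expert nets 22; the expert witness nets 28 − 5 = 23. weak-case would deviate.
A type deviates, so pooling fails.

No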